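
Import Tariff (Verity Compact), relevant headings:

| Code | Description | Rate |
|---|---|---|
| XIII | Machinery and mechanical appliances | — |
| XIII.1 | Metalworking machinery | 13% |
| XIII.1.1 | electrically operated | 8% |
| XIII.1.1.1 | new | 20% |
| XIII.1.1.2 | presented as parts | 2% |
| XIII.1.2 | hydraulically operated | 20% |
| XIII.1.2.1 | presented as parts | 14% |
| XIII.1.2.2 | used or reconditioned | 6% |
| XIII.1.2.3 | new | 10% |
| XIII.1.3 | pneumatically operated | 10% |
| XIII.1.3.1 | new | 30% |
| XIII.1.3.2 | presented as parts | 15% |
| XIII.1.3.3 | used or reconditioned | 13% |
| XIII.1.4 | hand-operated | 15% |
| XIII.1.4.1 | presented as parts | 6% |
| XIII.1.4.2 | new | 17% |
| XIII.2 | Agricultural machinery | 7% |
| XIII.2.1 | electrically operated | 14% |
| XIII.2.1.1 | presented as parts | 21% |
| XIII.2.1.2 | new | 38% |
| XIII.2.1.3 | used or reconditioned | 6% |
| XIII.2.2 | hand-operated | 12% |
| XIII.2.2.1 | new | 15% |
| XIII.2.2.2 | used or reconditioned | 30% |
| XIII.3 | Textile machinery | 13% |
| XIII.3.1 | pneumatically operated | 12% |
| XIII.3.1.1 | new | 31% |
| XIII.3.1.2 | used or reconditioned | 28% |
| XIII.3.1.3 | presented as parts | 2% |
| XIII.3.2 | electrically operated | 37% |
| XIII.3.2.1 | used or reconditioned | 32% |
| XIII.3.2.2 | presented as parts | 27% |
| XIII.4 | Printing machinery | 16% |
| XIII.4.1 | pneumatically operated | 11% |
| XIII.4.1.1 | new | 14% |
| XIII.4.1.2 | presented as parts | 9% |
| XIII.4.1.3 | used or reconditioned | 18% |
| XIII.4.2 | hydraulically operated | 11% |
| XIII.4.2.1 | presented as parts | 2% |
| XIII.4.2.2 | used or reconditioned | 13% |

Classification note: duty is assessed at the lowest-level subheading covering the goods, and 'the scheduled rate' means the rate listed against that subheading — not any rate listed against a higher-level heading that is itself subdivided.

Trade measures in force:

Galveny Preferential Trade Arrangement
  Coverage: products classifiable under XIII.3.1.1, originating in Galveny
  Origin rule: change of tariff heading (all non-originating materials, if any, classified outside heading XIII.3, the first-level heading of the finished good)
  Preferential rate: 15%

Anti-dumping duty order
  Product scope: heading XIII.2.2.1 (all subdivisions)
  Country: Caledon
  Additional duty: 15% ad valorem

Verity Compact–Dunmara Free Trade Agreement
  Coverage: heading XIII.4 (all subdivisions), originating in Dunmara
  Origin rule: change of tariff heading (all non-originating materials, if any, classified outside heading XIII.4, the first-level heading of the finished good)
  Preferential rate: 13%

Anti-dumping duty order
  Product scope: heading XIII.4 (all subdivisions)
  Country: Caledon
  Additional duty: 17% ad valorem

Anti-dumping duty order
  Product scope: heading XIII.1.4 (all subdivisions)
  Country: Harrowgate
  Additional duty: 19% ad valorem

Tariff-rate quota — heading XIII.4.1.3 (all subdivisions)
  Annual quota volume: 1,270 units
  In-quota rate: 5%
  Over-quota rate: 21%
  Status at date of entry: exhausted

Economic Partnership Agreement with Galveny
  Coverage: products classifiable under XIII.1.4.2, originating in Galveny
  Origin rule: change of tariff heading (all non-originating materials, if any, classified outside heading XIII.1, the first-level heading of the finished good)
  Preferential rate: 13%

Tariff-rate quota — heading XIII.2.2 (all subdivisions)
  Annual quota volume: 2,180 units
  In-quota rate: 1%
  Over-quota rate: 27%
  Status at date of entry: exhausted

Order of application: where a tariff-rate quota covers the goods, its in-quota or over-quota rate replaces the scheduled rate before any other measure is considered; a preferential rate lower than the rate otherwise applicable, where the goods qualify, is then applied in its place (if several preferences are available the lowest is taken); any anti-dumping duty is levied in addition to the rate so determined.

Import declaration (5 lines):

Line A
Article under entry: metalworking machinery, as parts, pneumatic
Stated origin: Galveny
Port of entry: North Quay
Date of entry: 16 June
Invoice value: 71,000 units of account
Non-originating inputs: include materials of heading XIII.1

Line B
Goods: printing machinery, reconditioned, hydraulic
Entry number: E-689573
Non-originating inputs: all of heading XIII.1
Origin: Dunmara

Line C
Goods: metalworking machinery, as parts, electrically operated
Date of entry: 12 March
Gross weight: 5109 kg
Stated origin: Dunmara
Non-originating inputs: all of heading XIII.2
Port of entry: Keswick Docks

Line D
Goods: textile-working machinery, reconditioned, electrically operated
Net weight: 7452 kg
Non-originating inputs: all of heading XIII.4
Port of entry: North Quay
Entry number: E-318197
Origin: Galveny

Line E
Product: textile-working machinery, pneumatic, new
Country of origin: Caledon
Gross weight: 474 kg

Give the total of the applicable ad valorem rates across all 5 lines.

Line A: metalworking → XIII.1; pneumatic → XIII.1.3; as parts → XIII.1.3.2. Scheduled 15%. Galveny agreement on XIII.3.1.1: XIII.1.3.2 not covered; Galveny agreement on XIII.1.4.2: XIII.1.3.2 not covered. → 15%.
Line B: printing → XIII.4; hydraulic → XIII.4.2; reconditioned → XIII.4.2.2. Scheduled 13%. Dunmara agreement on XIII.4: CTH met → 13% available; preference 13% not lower than 13% → no reduction. → 13%.
Line C: metalworking → XIII.1; electrically operated → XIII.1.1; as parts → XIII.1.1.2. Scheduled 2%. Dunmara agreement on XIII.4: XIII.1.1.2 not covered. → 2%.
Line D: textile-working → XIII.3; electrically operated → XIII.3.2; reconditioned → XIII.3.2.1. Scheduled 32%. Galveny agreement on XIII.3.1.1: XIII.3.2.1 not covered; Galveny agreement on XIII.1.4.2: XIII.3.2.1 not covered. → 32%.
Line E: textile-working → XIII.3; pneumatic → XIII.3.1; new → XIII.3.1.1. Scheduled 31%. No special measure applies. → 31%.
Sum: 15% + 13% + 2% + 32% + 31% = 93%.

93%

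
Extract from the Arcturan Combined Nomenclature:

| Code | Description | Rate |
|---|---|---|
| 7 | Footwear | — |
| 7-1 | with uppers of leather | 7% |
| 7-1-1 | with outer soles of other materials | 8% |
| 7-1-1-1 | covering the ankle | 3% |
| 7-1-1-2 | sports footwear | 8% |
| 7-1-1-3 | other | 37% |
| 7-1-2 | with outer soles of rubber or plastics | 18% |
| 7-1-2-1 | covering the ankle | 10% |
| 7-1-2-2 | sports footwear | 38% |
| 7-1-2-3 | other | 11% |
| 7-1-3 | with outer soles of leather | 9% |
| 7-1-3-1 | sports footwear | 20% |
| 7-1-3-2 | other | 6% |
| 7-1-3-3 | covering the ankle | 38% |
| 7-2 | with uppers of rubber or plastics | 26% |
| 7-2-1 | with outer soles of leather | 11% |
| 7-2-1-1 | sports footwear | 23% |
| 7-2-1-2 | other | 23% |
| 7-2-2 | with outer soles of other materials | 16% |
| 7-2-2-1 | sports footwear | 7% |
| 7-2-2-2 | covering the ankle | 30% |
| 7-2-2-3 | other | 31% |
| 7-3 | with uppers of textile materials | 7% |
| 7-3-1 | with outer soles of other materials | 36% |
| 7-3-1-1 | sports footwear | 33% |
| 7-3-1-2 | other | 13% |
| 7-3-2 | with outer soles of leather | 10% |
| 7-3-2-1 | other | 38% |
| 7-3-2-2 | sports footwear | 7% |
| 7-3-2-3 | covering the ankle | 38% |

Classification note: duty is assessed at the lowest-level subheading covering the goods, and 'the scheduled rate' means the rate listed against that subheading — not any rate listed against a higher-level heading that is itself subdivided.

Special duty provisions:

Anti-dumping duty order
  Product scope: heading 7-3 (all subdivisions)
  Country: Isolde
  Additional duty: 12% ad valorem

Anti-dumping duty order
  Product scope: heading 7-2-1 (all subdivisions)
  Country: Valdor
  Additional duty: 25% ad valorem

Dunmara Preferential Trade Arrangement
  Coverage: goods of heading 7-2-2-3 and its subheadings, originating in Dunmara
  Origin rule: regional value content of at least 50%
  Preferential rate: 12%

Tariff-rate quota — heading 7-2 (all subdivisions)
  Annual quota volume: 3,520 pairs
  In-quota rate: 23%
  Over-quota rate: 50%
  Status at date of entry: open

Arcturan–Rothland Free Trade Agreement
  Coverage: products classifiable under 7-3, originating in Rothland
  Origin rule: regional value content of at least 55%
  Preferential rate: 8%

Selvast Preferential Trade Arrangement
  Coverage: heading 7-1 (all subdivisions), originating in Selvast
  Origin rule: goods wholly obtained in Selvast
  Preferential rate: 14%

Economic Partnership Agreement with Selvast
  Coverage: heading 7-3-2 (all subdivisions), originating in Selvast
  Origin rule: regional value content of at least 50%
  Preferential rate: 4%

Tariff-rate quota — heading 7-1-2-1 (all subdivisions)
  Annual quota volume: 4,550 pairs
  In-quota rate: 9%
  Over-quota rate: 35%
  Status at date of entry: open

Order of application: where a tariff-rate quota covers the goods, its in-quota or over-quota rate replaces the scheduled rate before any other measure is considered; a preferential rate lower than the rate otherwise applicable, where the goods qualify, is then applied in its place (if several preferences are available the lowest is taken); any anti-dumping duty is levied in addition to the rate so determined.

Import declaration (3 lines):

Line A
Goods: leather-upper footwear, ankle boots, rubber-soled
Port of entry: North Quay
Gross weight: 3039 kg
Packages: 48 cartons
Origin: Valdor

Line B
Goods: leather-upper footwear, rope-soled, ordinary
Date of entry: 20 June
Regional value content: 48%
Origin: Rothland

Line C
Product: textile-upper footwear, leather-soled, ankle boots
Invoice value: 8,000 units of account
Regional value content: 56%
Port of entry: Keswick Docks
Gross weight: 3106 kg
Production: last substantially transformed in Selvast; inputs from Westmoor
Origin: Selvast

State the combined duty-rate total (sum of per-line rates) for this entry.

50%

Line A: leather-upper → 7-1; rubber-soled → 7-1-2; ankle boots → 7-1-2-1. Scheduled 10%. quota on 7-1-2-1 open → in-quota 9%. → 9%.
Line B: leather-upper → 7-1; rope-soled → 7-1-1; ordinary → 7-1-1-3. Scheduled 37%. Rothland agreement on 7-3: 7-1-1-3 not covered. → 37%.
Line C: textile-upper → 7-3; leather-soled → 7-3-2; ankle boots → 7-3-2-3. Scheduled 38%. Selvast agreement on 7-1: 7-3-2-3 not covered; Selvast agreement on 7-3-2: RVC ≥ 50% → 4% available; preferential 4%. → 4%.
Sum: 9% + 37% + 4% = 50%.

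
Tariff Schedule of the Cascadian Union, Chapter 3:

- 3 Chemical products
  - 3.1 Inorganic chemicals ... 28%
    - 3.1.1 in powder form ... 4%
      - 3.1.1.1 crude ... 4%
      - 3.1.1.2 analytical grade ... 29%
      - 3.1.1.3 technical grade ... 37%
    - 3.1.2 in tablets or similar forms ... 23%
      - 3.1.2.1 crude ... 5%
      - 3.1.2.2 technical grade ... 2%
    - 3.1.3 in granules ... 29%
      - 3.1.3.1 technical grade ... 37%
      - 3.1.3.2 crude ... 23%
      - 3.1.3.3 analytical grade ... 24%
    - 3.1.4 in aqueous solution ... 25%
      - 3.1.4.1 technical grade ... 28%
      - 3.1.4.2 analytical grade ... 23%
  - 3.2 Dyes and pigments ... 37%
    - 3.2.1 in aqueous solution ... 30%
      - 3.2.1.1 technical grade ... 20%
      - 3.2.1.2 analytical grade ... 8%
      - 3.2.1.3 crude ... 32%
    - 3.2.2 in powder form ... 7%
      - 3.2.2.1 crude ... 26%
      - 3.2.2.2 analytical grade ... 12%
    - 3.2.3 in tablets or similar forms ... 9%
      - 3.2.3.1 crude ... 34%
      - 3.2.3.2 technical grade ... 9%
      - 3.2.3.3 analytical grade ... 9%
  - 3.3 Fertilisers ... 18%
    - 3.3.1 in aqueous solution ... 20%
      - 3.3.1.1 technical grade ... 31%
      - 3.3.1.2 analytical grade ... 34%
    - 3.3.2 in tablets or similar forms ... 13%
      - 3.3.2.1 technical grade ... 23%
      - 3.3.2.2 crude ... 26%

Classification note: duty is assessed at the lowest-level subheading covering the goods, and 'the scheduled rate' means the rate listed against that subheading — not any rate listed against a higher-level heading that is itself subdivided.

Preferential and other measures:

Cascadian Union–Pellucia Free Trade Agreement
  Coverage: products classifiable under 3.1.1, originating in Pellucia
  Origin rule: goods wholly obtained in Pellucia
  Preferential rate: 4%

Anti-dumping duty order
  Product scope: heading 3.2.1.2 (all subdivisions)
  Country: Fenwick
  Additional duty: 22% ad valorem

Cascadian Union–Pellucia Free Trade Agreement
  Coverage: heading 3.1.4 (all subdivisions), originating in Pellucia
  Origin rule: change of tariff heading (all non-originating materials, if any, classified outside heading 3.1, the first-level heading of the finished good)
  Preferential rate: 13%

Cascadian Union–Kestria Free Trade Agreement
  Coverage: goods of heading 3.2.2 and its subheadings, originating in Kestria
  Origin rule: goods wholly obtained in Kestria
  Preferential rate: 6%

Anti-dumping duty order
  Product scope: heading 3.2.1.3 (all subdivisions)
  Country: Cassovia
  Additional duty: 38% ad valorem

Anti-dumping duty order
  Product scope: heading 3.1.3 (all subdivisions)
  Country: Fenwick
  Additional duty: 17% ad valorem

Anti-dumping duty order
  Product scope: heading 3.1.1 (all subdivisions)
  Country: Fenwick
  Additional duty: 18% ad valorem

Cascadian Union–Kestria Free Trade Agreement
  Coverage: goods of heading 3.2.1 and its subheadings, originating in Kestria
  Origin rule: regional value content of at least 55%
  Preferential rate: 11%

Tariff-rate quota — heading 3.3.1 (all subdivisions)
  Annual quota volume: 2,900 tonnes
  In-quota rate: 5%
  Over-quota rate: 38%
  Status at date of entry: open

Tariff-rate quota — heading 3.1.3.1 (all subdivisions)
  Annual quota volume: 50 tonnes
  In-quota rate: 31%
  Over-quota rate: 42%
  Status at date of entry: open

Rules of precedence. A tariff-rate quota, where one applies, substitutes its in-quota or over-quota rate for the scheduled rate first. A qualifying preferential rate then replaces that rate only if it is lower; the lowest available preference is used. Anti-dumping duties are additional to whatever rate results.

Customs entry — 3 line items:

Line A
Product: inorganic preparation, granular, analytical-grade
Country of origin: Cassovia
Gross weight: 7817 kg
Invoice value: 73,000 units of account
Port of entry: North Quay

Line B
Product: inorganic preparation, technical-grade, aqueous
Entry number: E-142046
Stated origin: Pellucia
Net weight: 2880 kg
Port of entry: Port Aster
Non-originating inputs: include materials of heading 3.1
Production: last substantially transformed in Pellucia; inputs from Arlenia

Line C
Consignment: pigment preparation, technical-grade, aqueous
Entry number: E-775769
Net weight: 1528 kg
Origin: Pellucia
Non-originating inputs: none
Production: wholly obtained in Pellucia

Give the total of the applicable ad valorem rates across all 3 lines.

72%

Line A: inorganic → 3.1; granular → 3.1.3; analytical-grade → 3.1.3.3. Scheduled 24%. No special measure applies. → 24%.
Line B: inorganic → 3.1; aqueous → 3.1.4; technical-grade → 3.1.4.1. Scheduled 28%. Pellucia agreement on 3.1.1: 3.1.4.1 not covered; Pellucia agreement on 3.1.4: CTH not met. → 28%.
Line C: pigment → 3.2; aqueous → 3.2.1; technical-grade → 3.2.1.1. Scheduled 20%. Pellucia agreement on 3.1.1: 3.2.1.1 not covered; Pellucia agreement on 3.1.4: 3.2.1.1 not covered. → 20%.
Sum: 24% + 28% + 20% = 72%.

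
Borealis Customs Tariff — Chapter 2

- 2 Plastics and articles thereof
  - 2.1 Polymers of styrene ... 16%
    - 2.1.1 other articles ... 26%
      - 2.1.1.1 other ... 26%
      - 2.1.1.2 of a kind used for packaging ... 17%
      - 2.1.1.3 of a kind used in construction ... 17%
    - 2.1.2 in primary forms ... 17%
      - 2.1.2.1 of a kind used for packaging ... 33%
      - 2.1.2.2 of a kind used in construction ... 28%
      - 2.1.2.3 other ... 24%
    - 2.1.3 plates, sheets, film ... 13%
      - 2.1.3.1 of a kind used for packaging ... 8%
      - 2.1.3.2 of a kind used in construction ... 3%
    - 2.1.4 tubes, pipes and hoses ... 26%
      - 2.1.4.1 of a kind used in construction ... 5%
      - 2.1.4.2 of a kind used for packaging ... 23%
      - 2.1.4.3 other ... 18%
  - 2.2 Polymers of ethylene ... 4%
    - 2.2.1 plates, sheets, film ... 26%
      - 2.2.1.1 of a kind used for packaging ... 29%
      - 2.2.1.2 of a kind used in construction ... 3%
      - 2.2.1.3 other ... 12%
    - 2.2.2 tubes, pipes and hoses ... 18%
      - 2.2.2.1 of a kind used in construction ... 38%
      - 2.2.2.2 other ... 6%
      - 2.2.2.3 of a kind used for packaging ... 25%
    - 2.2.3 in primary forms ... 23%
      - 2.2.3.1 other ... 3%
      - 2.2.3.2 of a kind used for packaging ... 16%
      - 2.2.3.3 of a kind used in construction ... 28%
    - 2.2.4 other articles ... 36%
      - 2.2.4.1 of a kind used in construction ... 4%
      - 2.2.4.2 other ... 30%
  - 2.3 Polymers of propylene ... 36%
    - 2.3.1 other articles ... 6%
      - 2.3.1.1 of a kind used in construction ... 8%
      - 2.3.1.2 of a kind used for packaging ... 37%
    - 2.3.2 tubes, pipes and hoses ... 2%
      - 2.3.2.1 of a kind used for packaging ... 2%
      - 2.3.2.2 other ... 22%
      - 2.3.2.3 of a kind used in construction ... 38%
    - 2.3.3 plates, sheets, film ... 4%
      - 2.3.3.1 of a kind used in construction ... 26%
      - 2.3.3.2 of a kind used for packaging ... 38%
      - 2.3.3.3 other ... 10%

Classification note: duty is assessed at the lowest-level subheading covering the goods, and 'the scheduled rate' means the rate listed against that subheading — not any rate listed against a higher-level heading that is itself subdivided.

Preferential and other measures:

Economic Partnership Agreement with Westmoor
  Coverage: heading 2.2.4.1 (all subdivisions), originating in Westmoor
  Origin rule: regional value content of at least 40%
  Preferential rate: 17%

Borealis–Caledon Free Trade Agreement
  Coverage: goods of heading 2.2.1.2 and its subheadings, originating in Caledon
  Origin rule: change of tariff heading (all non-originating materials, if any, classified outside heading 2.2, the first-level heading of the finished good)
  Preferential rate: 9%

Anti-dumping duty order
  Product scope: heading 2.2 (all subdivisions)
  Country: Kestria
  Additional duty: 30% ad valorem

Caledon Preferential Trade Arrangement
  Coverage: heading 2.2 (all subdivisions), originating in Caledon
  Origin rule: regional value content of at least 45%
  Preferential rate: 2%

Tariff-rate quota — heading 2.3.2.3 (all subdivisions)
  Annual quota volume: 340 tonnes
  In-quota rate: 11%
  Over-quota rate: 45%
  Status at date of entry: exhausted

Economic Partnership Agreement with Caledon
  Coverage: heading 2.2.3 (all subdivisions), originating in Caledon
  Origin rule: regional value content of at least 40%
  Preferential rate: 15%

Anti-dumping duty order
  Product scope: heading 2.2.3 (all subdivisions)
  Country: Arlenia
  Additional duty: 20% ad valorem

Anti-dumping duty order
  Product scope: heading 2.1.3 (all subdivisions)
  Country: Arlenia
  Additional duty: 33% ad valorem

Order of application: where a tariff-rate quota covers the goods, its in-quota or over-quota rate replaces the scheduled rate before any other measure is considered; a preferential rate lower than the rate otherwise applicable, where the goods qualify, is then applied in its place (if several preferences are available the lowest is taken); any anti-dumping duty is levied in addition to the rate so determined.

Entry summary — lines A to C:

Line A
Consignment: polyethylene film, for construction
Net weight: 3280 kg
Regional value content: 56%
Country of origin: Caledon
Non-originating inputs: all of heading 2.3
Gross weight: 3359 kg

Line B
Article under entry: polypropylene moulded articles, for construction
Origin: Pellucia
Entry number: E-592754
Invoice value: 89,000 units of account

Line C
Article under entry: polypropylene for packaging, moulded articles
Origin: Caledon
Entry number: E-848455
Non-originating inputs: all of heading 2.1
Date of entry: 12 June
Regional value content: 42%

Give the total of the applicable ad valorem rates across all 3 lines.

Line A: polyethylene → 2.2; film → 2.2.1; for construction → 2.2.1.2. Scheduled 3%. Caledon agreement on 2.2.1.2: CTH met → 9% available; Caledon agreement on 2.2: RVC ≥ 45% → 2% available; Caledon agreement on 2.2.3: 2.2.1.2 not covered; preferential 2%. → 2%.
Line B: polypropylene → 2.3; moulded articles → 2.3.1; for construction → 2.3.1.1. Scheduled 8%. No special measure applies. → 8%.
Line C: polypropylene → 2.3; moulded articles → 2.3.1; for packaging → 2.3.1.2. Scheduled 37%. Caledon agreement on 2.2.1.2: 2.3.1.2 not covered; Caledon agreement on 2.2: 2.3.1.2 not covered; Caledon agreement on 2.2.3: 2.3.1.2 not covered. → 37%.
Sum: 2% + 8% + 37% = 47%.

47%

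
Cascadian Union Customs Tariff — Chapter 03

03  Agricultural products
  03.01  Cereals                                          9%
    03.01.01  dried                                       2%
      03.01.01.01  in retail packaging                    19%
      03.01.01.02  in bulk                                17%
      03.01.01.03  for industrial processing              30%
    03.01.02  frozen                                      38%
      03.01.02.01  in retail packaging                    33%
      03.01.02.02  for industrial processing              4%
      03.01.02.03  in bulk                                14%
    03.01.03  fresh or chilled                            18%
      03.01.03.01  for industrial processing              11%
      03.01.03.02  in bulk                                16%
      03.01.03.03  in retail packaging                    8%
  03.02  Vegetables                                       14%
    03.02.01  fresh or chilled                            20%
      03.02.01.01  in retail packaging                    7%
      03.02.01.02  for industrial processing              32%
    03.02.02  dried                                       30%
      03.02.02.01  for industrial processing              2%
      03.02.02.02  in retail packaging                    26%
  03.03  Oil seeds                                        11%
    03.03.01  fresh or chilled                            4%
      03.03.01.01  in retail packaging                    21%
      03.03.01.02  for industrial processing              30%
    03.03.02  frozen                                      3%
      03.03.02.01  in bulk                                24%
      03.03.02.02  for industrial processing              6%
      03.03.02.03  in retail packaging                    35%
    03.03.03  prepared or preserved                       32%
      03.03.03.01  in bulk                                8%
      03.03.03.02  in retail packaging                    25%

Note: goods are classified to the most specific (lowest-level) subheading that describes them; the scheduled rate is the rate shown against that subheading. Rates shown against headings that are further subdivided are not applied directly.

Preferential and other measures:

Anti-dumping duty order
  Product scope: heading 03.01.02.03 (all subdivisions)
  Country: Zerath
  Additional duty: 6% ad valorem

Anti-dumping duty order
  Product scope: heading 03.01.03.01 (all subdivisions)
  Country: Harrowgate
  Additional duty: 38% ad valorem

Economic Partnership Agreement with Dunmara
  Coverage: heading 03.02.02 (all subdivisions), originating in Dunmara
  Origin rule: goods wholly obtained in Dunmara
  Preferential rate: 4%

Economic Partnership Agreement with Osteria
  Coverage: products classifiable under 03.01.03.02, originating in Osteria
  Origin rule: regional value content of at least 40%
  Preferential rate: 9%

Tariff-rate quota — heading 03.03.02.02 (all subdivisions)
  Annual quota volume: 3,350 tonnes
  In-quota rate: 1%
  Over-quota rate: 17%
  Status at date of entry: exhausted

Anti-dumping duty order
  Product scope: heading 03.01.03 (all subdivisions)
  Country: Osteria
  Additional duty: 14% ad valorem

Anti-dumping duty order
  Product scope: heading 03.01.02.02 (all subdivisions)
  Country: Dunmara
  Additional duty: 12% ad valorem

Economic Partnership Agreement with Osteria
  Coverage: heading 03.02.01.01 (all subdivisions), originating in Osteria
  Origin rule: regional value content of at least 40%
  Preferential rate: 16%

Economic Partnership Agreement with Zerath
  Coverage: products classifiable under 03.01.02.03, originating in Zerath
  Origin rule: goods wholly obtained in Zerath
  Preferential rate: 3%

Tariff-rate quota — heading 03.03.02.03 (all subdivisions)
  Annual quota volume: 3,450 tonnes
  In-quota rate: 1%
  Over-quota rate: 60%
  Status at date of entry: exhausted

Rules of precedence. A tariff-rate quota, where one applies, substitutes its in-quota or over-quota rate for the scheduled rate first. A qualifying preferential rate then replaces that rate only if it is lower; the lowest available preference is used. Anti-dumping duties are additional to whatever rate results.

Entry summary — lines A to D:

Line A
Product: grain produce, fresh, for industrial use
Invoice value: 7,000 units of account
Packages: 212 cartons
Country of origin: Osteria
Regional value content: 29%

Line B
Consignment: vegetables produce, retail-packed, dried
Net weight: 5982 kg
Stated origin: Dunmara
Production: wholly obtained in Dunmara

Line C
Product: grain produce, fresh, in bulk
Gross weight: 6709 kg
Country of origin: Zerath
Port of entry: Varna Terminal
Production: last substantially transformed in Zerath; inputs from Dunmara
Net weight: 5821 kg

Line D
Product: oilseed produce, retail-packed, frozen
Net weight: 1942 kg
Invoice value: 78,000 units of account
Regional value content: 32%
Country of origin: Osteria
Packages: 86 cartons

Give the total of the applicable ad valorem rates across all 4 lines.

Line A: grain → 03.01; fresh → 03.01.03; for industrial use → 03.01.03.01. Scheduled 11%. Osteria agreement on 03.01.03.02: 03.01.03.01 not covered; Osteria agreement on 03.02.01.01: 03.01.03.01 not covered; anti-dumping (Osteria, 03.01.03): +14%; total 11% + 14% = 25%. → 25%.
Line B: vegetables → 03.02; dried → 03.02.02; retail-packed → 03.02.02.02. Scheduled 26%. Dunmara agreement on 03.02.02: wholly obtained → 4% available; preferential 4%. → 4%.
Line C: grain → 03.01; fresh → 03.01.03; in bulk → 03.01.03.02. Scheduled 16%. Zerath agreement on 03.01.02.03: 03.01.03.02 not covered. → 16%.
Line D: oilseed → 03.03; frozen → 03.03.02; retail-packed → 03.03.02.03. Scheduled 35%. quota on 03.03.02.03 exhausted → over-quota 60%; Osteria agreement on 03.01.03.02: 03.03.02.03 not covered; Osteria agreement on 03.02.01.01: 03.03.02.03 not covered. → 60%.
Sum: 25% + 4% + 16% + 60% = 105%.

105%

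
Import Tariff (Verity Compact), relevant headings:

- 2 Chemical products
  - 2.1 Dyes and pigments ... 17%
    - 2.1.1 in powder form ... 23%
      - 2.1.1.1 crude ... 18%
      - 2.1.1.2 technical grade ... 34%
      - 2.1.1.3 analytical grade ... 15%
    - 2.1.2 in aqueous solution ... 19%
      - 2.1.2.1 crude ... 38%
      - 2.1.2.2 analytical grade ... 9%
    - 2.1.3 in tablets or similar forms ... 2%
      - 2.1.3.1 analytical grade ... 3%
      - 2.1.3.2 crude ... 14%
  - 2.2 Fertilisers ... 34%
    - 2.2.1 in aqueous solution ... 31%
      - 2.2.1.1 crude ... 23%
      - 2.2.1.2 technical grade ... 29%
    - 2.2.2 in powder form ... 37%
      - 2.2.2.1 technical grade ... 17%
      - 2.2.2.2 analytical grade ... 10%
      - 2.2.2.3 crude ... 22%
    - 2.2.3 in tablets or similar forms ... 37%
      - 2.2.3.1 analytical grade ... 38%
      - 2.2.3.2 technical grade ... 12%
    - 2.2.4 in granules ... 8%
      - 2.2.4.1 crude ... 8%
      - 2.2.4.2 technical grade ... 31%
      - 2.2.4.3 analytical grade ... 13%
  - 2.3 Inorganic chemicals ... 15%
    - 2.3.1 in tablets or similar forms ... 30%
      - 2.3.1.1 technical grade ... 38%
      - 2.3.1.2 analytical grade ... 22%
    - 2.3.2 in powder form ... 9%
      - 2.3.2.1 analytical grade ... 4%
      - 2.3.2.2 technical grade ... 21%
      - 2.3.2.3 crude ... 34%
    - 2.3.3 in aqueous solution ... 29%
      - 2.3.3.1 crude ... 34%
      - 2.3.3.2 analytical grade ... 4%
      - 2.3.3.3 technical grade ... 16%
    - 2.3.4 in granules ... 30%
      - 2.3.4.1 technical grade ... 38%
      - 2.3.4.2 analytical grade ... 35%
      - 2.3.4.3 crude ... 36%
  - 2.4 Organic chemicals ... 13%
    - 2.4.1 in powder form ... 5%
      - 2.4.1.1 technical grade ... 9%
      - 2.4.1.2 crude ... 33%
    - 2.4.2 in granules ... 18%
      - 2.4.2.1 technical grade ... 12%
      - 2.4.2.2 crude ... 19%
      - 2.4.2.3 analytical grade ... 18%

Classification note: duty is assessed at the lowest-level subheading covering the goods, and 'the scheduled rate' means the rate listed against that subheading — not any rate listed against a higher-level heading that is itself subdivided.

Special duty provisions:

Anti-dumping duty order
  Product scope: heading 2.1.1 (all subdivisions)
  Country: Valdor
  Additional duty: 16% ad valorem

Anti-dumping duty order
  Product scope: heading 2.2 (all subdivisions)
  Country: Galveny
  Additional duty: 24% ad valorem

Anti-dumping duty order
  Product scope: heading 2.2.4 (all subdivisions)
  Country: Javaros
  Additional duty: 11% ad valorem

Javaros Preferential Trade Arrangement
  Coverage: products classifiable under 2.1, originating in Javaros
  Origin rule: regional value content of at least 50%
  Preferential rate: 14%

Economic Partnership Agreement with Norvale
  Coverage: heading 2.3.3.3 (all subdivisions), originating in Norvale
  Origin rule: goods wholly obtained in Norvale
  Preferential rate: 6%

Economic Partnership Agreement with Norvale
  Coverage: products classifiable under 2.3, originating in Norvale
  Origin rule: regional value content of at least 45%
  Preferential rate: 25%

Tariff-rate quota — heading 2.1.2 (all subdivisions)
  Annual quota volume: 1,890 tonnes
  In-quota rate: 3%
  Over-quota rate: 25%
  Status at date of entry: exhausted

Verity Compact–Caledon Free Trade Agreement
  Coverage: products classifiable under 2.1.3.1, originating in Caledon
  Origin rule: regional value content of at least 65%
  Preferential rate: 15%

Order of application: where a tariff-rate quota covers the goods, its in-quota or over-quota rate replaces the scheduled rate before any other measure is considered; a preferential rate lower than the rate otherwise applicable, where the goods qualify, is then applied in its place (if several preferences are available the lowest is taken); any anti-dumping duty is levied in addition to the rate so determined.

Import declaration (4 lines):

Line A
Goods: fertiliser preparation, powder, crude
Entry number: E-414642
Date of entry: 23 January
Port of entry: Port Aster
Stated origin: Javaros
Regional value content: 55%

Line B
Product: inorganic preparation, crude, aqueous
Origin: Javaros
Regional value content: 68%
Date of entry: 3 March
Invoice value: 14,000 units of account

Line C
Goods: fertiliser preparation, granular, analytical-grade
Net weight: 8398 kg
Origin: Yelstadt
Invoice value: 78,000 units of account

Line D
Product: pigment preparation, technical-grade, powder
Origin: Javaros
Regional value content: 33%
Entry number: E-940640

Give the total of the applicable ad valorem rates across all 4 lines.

Line A: fertiliser → 2.2; powder → 2.2.2; crude → 2.2.2.3. Scheduled 22%. Javaros agreement on 2.1: 2.2.2.3 not covered. → 22%.
Line B: inorganic → 2.3; aqueous → 2.3.3; crude → 2.3.3.1. Scheduled 34%. Javaros agreement on 2.1: 2.3.3.1 not covered. → 34%.
Line C: fertiliser → 2.2; granular → 2.2.4; analytical-grade → 2.2.4.3. Scheduled 13%. No special measure applies. → 13%.
Line D: pigment → 2.1; powder → 2.1.1; technical-grade → 2.1.1.2. Scheduled 34%. Javaros agreement on 2.1: RVC < 50%. → 34%.
Sum: 22% + 34% + 13% + 34% = 103%.

103%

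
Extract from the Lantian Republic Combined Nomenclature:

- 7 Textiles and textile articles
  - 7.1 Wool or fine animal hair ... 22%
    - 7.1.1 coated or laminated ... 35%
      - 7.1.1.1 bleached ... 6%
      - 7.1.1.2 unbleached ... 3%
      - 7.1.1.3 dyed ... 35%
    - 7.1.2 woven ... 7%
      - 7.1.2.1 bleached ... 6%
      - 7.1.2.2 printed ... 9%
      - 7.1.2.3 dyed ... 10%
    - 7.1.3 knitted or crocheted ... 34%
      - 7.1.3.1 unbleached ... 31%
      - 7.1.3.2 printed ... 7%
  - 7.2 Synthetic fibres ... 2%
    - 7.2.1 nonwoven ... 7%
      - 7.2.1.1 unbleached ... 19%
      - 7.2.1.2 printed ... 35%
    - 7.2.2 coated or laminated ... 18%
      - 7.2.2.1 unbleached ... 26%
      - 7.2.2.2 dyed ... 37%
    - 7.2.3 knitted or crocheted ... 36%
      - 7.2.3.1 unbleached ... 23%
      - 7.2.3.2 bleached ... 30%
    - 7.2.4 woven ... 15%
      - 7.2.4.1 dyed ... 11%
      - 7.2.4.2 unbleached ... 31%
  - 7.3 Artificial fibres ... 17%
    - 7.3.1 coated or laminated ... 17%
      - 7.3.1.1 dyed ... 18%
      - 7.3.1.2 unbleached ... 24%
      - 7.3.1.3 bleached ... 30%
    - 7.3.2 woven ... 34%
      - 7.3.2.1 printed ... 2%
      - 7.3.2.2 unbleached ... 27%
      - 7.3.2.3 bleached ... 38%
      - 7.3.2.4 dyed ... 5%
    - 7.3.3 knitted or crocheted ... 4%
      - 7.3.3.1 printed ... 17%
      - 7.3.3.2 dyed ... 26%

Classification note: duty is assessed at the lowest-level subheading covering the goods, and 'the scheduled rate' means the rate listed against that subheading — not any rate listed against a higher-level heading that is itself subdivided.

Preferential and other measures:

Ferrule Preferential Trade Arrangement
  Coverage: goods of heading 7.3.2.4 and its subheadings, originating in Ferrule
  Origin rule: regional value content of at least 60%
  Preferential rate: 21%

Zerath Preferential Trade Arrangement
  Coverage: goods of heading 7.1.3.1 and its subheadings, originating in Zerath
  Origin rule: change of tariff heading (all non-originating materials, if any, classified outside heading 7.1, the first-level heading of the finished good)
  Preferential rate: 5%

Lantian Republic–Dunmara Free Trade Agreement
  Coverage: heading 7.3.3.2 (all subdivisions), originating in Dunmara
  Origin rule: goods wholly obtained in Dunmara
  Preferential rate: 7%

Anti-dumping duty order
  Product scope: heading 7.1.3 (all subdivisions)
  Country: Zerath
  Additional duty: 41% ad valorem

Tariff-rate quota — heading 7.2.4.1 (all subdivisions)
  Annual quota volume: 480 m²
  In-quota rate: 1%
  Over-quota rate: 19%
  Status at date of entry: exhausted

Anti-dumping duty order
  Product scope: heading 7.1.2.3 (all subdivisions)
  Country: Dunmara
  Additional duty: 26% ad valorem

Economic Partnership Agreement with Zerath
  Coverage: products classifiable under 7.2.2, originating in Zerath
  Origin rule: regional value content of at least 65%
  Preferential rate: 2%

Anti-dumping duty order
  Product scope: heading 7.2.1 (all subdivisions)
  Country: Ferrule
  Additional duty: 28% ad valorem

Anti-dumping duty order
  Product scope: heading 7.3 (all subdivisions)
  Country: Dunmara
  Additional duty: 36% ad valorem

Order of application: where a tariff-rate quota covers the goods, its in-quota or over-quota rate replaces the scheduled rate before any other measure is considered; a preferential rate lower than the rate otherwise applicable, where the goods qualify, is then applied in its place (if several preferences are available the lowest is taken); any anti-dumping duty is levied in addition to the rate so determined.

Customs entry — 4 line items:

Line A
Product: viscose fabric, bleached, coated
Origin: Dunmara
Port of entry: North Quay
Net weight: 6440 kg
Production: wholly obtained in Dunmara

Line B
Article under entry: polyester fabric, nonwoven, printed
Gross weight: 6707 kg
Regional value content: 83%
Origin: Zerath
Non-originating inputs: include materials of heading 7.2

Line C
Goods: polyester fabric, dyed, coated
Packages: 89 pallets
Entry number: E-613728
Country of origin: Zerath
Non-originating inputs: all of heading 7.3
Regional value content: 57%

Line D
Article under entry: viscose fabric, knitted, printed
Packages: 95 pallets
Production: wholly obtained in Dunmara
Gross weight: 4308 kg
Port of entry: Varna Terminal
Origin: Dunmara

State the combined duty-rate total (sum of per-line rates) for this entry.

191%

Line A: viscose → 7.3; coated → 7.3.1; bleached → 7.3.1.3. Scheduled 30%. Dunmara agreement on 7.3.3.2: 7.3.1.3 not covered; anti-dumping (Dunmara, 7.3): +36%; total 30% + 36% = 66%. → 66%.
Line B: polyester → 7.2; nonwoven → 7.2.1; printed → 7.2.1.2. Scheduled 35%. Zerath agreement on 7.1.3.1: 7.2.1.2 not covered; Zerath agreement on 7.2.2: 7.2.1.2 not covered. → 35%.
Line C: polyester → 7.2; coated → 7.2.2; dyed → 7.2.2.2. Scheduled 37%. Zerath agreement on 7.1.3.1: 7.2.2.2 not covered; Zerath agreement on 7.2.2: RVC < 65%. → 37%.
Line D: viscose → 7.3; knitted → 7.3.3; printed → 7.3.3.1. Scheduled 17%. Dunmara agreement on 7.3.3.2: 7.3.3.1 not covered; anti-dumping (Dunmara, 7.3): +36%; total 17% + 36% = 53%. → 53%.
Sum: 66% + 35% + 37% + 53% = 191%.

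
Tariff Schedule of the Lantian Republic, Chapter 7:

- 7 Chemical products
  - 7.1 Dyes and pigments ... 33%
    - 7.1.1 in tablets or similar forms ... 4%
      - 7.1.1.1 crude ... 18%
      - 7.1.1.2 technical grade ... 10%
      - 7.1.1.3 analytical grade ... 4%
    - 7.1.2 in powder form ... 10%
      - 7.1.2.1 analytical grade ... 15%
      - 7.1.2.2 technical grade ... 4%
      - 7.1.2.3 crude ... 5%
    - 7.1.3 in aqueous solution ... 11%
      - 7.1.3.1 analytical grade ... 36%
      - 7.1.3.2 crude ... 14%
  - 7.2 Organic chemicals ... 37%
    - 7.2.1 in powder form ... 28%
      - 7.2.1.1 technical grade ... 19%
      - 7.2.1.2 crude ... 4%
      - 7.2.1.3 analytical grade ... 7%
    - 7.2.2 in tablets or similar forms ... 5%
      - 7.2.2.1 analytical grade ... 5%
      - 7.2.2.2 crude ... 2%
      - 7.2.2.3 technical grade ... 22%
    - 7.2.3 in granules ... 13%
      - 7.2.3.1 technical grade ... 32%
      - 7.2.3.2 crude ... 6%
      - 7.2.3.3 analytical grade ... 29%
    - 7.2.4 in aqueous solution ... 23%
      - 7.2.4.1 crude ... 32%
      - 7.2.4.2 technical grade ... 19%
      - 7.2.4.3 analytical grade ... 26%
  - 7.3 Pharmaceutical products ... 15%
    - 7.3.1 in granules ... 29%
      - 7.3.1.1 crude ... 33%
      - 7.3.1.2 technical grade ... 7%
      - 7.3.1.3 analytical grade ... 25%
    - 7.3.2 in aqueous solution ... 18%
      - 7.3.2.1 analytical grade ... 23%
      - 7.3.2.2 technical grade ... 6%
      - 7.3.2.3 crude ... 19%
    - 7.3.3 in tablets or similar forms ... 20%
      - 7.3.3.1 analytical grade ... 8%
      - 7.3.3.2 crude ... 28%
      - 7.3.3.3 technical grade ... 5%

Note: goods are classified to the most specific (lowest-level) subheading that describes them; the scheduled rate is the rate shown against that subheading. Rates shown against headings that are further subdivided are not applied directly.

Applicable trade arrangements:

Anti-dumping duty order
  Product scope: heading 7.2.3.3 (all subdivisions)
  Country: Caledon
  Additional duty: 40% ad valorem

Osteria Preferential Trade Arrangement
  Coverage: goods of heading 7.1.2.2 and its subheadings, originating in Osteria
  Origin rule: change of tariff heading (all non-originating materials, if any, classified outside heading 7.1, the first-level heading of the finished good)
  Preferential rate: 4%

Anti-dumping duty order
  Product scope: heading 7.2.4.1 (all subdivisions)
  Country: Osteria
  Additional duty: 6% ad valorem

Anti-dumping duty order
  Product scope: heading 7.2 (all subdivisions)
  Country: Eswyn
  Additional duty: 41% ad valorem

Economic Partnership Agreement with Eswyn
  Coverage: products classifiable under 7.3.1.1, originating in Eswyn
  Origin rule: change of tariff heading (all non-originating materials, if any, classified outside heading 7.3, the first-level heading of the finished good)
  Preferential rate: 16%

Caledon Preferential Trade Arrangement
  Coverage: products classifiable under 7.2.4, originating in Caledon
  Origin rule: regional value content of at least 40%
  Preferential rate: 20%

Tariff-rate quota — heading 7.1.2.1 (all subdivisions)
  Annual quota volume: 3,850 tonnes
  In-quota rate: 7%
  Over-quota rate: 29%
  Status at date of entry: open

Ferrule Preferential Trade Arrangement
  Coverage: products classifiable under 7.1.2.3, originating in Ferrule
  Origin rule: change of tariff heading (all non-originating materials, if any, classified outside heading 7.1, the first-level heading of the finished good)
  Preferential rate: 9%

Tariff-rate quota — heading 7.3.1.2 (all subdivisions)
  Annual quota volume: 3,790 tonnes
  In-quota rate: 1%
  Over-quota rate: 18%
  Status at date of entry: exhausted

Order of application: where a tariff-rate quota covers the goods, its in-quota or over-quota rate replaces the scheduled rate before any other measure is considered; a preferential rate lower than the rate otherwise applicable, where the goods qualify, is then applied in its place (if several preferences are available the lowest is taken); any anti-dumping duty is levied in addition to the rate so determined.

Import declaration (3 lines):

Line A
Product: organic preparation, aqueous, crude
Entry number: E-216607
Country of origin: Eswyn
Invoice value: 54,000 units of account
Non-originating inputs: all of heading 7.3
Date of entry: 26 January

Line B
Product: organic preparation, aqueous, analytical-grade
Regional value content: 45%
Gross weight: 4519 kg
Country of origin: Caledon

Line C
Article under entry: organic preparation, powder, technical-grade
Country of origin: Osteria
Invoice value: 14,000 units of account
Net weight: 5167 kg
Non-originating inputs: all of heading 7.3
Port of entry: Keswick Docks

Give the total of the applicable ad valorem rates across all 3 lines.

112%

Line A: organic → 7.2; aqueous → 7.2.4; crude → 7.2.4.1. Scheduled 32%. Eswyn agreement on 7.3.1.1: 7.2.4.1 not covered; anti-dumping (Eswyn, 7.2): +41%; total 32% + 41% = 73%. → 73%.
Line B: organic → 7.2; aqueous → 7.2.4; analytical-grade → 7.2.4.3. Scheduled 26%. Caledon agreement on 7.2.4: RVC ≥ 40% → 20% available; preferential 20%. → 20%.
Line C: organic → 7.2; powder → 7.2.1; technical-grade → 7.2.1.1. Scheduled 19%. Osteria agreement on 7.1.2.2: 7.2.1.1 not covered. → 19%.
Sum: 73% + 20% + 19% = 112%.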